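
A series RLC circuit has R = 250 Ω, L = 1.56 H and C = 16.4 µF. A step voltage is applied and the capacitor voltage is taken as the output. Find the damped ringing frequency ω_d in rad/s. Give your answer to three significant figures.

ω_d ≈ 181 rad/s

For a series RLC circuit (capacitor voltage as output), ω_n = 1/√(LC) = 1/√(1.56 H · 16.4 µF) = 198 rad/s.
ζ = (R/2)·√(C/L) = (250/2)·√(16.4 µF/1.56 H) = 0.405.
The damped frequency ω_d = ω_n√(1−ζ²) = 181 rad/s.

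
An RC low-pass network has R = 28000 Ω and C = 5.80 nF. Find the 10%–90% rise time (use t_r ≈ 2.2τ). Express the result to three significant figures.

τ = RC = 28000 × 5.80 nF = 0.000162 s.
t_r ≈ 2.2τ = 0.000357 s.

t_r ≈ 0.000357 s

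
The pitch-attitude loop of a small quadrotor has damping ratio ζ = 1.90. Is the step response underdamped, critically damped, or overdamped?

overdamped

Since ζ = 1.90 > 1, the system is overdamped.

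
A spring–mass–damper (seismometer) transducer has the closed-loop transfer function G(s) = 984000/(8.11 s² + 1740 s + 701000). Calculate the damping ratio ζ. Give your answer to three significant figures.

Dividing through by 8.11: denominator becomes s² + 214.5 s + 86440.
So ω_n = √86440 = 294 rad/s and ζ = 214.5/(2·294) = 0.365.

ζ ≈ 0.365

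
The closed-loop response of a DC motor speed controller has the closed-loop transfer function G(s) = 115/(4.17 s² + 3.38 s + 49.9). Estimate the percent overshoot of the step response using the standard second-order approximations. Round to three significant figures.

%OS ≈ 69.0%

Dividing through by 4.17: denominator becomes s² + 0.8106 s + 11.97.
So ω_n = √11.97 = 3.46 rad/s and ζ = 0.8106/(2·3.46) = 0.117.
%OS = 100·exp(−πζ/√(1−ζ²)) = 69.0%.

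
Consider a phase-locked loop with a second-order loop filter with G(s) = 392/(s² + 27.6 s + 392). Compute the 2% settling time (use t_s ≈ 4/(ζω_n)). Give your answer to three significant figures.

Comparing the denominator to s² + 2ζω_n s + ω_n²: ω_n = √392 = 19.8 rad/s, and 2ζω_n = 27.6 so ζ = 27.6/(2·19.8) = 0.697.
t_s ≈ 4/(ζω_n) = 4/(0.697·19.8) = 0.290 s.

t_s ≈ 0.290 s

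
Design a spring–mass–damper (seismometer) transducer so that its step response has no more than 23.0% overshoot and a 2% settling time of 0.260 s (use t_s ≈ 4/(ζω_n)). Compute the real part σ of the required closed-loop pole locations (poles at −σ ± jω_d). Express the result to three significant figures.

σ ≈ 15.4

The settling-time spec alone fixes σ = ζω_n = 4/t_s = 4/0.260 = 15.4.
(Overshoot then fixes ζ = 0.424 and hence ω_d = σ·√(1−ζ²)/ζ = 32.9 rad/s.)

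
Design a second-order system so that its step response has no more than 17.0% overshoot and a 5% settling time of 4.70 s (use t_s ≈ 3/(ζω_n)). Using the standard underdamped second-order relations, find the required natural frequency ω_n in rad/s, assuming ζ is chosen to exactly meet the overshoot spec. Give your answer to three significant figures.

From %OS = 100·exp(−πζ/√(1−ζ²)), invert to get ζ = −ln(OS)/√(π² + ln²(OS)) with OS = 0.170.
−ln 0.170 = 1.772, so ζ = 1.772/√(π² + 3.140) = 0.491.
Then ω_n = 3/(ζ t_s) = 3/(0.491 × 4.70) = 1.30 rad/s.

ω_n ≈ 1.30 rad/s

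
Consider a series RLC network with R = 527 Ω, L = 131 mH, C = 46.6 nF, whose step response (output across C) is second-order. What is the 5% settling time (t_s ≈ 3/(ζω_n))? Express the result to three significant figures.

For a series RLC circuit (capacitor voltage as output), ω_n = 1/√(LC) = 1/√(131 mH · 46.6 nF) = 12800 rad/s.
ζ = (R/2)·√(C/L) = (527/2)·√(46.6 nF/131 mH) = 0.157.
t_s ≈ 3/(ζω_n) = 0.00149 s.

t_s ≈ 0.00149 s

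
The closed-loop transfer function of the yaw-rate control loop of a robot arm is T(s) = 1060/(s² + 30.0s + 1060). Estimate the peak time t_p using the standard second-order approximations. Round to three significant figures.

ω_n = √1060 = 32.6 rad/s; ζ = 30.0/(2·32.6) = 0.461.
ω_d = 32.6·√(1 − 0.461²) = 28.9 rad/s. Then t_p = π/ω_d = 0.109 s.

t_p ≈ 0.109 s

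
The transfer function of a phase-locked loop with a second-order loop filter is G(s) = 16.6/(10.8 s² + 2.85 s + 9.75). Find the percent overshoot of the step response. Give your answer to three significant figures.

%OS ≈ 64.4%

Dividing through by 10.8: denominator becomes s² + 0.2639 s + 0.9028.
So ω_n = √0.9028 = 0.950 rad/s and ζ = 0.2639/(2·0.950) = 0.139.
Overshoot: exp(−π·0.139/√(1−0.139²)) = 0.644, i.e. 64.4%.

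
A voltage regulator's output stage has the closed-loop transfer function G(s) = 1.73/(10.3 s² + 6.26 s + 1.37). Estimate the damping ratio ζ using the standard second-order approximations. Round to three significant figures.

ζ ≈ 0.833

Dividing through by 10.3: denominator becomes s² + 0.6078 s + 0.1330.
So ω_n = √0.1330 = 0.365 rad/s and ζ = 0.6078/(2·0.365) = 0.833.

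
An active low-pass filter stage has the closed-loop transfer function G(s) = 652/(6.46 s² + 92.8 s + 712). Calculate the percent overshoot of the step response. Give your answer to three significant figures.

Dividing through by 6.46: denominator becomes s² + 14.37 s + 110.2.
So ω_n = √110.2 = 10.5 rad/s and ζ = 14.37/(2·10.5) = 0.684.
Overshoot: exp(−π·0.684/√(1−0.684²)) = 0.0525, i.e. 5.25%.

%OS ≈ 5.25%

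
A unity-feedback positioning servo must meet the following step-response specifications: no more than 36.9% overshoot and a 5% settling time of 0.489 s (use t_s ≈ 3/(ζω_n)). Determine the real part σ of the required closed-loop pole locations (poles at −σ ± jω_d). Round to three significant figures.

The settling-time spec alone fixes σ = ζω_n = 3/t_s = 3/0.489 = 6.13.
(Overshoot then fixes ζ = 0.302 and hence ω_d = σ·√(1−ζ²)/ζ = 19.3 rad/s.)

σ ≈ 6.13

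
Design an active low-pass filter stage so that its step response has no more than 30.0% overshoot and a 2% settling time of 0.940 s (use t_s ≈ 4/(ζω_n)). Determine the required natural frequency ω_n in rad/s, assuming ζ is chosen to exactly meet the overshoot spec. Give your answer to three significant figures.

Inverting the overshoot relation: ζ = |ln 0.300|/√(π² + ln²0.300) = 0.358.
Then ω_n = 4/(ζ t_s) = 4/(0.358 × 0.940) = 11.9 rad/s.

ω_n ≈ 11.9 rad/s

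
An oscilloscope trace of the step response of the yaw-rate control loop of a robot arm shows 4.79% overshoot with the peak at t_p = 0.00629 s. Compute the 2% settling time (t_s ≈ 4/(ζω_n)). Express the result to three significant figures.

From the overshoot, ζ = −ln(OS)/√(π²+ln²(OS)) = 0.695.
From t_p = π/ω_d, ω_d = π/0.00629 = 499 rad/s, so ω_n = ω_d/√(1−ζ²) = 695 rad/s.
t_s ≈ 4/(ζω_n) = 4/(0.695·695) = 0.00828 s.

t_s ≈ 0.00828 s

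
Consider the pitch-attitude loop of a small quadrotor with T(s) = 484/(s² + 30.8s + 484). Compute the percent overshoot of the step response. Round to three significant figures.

Comparing the denominator to s² + 2ζω_n s + ω_n²: ω_n = √484 = 22.0 rad/s, and 2ζω_n = 30.8 so ζ = 30.8/(2·22.0) = 0.700.
%OS = 100 e^{−πζ/√(1−ζ²)} with ζ = 0.700 gives 4.60%.

%OS ≈ 4.60%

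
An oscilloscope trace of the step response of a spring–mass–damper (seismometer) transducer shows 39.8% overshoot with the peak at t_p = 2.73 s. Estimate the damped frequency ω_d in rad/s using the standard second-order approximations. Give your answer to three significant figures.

t_p = π/ω_d, so ω_d = π/2.73 = 1.15 rad/s.

ω_d ≈ 1.15 rad/s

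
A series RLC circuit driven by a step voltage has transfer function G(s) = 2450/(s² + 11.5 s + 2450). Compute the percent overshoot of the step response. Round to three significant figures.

Matching coefficients with s² + 2ζω_n s + ω_n² gives ω_n² = 2450 ⇒ ω_n = 49.5 rad/s, and ζ = 11.5/(2ω_n) = 0.116.
%OS = 100 e^{−πζ/√(1−ζ²)} with ζ = 0.116 gives 69.3%.

%OS ≈ 69.3%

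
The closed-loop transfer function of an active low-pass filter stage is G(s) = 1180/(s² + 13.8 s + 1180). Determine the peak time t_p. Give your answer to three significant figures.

t_p ≈ 0.0934 s

ω_n = √1180 = 34.4 rad/s; ζ = 13.8/(2·34.4) = 0.201.
ω_d = ω_n√(1−ζ²) = 33.7 rad/s. Then t_p = π/ω_d = 0.0934 s.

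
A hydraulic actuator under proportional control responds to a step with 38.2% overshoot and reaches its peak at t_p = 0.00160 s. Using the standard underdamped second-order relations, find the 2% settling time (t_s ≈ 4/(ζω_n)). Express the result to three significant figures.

The overshoot fixes ζ = −ln(OS)/√(π²+ln²(OS)) = 0.293.
t_p = π/ω_d ⇒ ω_d = 1960 rad/s; then ω_n = ω_d/√(1−ζ²) = 2050 rad/s.
t_s ≈ 4/(ζω_n) = 4/(0.293·2050) = 0.00665 s.

t_s ≈ 0.00665 s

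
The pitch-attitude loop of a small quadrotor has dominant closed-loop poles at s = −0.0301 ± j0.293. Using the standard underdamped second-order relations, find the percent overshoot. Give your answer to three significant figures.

%OS ≈ 72.4%

The poles are at −σ ± jω_d with σ = 0.0301 and ω_d = 0.293, so ω_n = √(σ²+ω_d²) = 0.295 rad/s and ζ = σ/ω_n = 0.102.
%OS = 100·exp(−πζ/√(1−ζ²)) = 72.4%.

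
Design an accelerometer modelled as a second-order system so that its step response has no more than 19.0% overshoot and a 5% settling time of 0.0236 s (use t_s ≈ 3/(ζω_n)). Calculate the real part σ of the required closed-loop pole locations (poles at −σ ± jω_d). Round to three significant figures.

The settling-time spec alone fixes σ = ζω_n = 3/t_s = 3/0.0236 = 127.
(Overshoot then fixes ζ = 0.467 and hence ω_d = σ·√(1−ζ²)/ζ = 240 rad/s.)

σ ≈ 127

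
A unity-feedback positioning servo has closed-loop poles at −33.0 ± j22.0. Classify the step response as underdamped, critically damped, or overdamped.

Since the poles form a complex-conjugate pair with nonzero imaginary part, the response is underdamped.

underdamped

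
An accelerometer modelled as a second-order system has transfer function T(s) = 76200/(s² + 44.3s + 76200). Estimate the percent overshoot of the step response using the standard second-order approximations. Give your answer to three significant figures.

%OS ≈ 77.7%

ω_n = √76200 = 276 rad/s; ζ = 44.3/(2·276) = 0.0802.
%OS = 100·exp(−πζ/√(1−ζ²)) = 77.7%.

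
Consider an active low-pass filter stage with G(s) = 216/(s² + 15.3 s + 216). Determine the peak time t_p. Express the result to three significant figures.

ω_n = √216 = 14.7 rad/s; ζ = 15.3/(2·14.7) = 0.521.
ω_d = ω_n√(1−ζ²) = 12.5 rad/s. Then t_p = π/ω_d = 0.250 s.

t_p ≈ 0.250 s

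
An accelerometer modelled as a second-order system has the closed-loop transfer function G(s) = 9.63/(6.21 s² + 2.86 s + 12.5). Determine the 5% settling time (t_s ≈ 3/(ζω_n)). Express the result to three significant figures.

t_s ≈ 13.0 s

Dividing through by 6.21: denominator becomes s² + 0.4605 s + 2.013.
So ω_n = √2.013 = 1.42 rad/s and ζ = 0.4605/(2·1.42) = 0.162.
t_s ≈ 3/(ζω_n) = 13.0 s.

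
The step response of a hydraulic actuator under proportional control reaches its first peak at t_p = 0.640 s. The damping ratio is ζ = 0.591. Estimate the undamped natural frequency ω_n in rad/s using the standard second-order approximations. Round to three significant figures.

ω_n ≈ 6.09 rad/s

Peak time t_p = π/ω_d, so ω_d = π/t_p = π/0.640 = 4.91 rad/s.
ω_n = ω_d/√(1−ζ²) = 4.91/√0.651 = 6.09 rad/s.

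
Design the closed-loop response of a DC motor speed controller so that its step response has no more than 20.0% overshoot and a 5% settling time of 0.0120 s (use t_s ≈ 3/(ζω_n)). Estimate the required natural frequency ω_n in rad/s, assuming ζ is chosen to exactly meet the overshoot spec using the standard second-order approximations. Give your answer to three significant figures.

Inverting the overshoot relation: ζ = |ln 0.200|/√(π² + ln²0.200) = 0.456.
Then ω_n = 3/(ζ t_s) = 3/(0.456 × 0.0120) = 548 rad/s.

ω_n ≈ 548 rad/s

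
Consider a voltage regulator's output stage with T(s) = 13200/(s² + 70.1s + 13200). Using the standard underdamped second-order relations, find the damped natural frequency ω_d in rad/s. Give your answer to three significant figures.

Comparing the denominator to s² + 2ζω_n s + ω_n²: ω_n = √13200 = 115 rad/s, and 2ζω_n = 70.1 so ζ = 70.1/(2·115) = 0.305.
The damped frequency ω_d = ω_n√(1−ζ²) = 109 rad/s.

ω_d ≈ 109 rad/s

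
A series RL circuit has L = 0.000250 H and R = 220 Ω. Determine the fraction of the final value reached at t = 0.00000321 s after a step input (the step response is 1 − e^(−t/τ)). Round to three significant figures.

τ = L/R = 0.000250/220 = 0.00000114 s.
y(t)/y_∞ = 1 − e^(−t/τ) = 1 − e^(−0.00000321/0.00000114) = 1 − e^(−2.82) = 0.941.

y/y_∞ ≈ 0.941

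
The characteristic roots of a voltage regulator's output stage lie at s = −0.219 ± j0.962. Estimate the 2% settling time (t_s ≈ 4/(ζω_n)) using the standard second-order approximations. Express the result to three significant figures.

For poles at −σ ± jω_d, ζω_n = σ = 0.219, so t_s ≈ 4/σ = 18.3 s.

t_s ≈ 18.3 s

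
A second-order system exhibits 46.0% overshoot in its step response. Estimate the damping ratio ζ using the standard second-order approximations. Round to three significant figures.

ζ ≈ 0.240

ζ = −ln(OS)/√(π² + (ln OS)²). With OS = 0.460, ln OS = −0.7765 and ζ = 0.7765/3.236 = 0.240.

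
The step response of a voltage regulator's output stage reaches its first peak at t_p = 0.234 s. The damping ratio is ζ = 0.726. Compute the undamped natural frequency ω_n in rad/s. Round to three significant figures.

ω_n ≈ 19.5 rad/s

Peak time t_p = π/ω_d, so ω_d = π/t_p = π/0.234 = 13.4 rad/s.
ω_n = ω_d/√(1−ζ²) = 13.4/√0.473 = 19.5 rad/s.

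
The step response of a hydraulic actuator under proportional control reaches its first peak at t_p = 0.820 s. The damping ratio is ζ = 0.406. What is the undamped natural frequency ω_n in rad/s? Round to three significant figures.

Peak time t_p = π/ω_d, so ω_d = π/t_p = π/0.820 = 3.83 rad/s.
ω_n = ω_d/√(1−ζ²) = 3.83/√0.835 = 4.19 rad/s.

ω_n ≈ 4.19 rad/s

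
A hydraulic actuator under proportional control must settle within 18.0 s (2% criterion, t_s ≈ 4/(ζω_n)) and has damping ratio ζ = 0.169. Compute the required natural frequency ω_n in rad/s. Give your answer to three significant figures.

Rearranging t_s ≈ 4/(ζω_n) gives ω_n = 4/(ζ·t_s) = 4/(0.169 × 18.0) = 1.31 rad/s.

ω_n ≈ 1.31 rad/s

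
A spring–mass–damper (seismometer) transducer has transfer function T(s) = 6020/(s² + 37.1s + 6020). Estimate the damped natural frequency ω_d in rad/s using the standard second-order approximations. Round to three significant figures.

ω_d ≈ 75.3 rad/s

ω_n = √6020 = 77.6 rad/s; ζ = 37.1/(2·77.6) = 0.239.
ω_d = 77.6·√(1 − 0.239²) = 75.3 rad/s.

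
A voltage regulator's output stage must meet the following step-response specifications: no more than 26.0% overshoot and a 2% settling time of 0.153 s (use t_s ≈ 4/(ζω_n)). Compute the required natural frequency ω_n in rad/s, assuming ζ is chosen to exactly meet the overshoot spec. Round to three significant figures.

ω_n ≈ 66.3 rad/s

From %OS = 100·exp(−πζ/√(1−ζ²)), invert to get ζ = −ln(OS)/√(π² + ln²(OS)) with OS = 0.260.
−ln 0.260 = 1.347, so ζ = 1.347/√(π² + 1.815) = 0.394.
From t_s ≈ 4/(ζω_n): ω_n = 4/(ζ·t_s) = 4/(0.394·0.153) = 66.3 rad/s.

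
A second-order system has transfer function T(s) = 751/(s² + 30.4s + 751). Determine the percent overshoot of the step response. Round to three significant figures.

Comparing the denominator to s² + 2ζω_n s + ω_n²: ω_n = √751 = 27.4 rad/s, and 2ζω_n = 30.4 so ζ = 30.4/(2·27.4) = 0.555.
Overshoot: exp(−π·0.555/√(1−0.555²)) = 0.123, i.e. 12.3%.

%OS ≈ 12.3%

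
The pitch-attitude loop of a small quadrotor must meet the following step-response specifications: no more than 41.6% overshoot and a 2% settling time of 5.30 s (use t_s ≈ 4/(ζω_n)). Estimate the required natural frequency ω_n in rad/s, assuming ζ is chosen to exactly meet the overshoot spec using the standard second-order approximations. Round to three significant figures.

Inverting the overshoot relation: ζ = |ln 0.416|/√(π² + ln²0.416) = 0.269.
From t_s ≈ 4/(ζω_n): ω_n = 4/(ζ·t_s) = 4/(0.269·5.30) = 2.81 rad/s.

ω_n ≈ 2.81 rad/s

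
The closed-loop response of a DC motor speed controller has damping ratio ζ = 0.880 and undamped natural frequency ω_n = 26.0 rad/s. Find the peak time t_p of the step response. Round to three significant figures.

The damped frequency is ω_d = ω_n√(1−ζ²) = 26.0·√(1−0.774) = 12.3 rad/s.
Peak time t_p = π/ω_d = π/12.3 = 0.254 s.

t_p ≈ 0.254 s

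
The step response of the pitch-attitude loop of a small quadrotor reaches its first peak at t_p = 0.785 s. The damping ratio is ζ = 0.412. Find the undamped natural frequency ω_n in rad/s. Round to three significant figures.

ω_n ≈ 4.39 rad/s

Peak time t_p = π/ω_d, so ω_d = π/t_p = π/0.785 = 4.00 rad/s.
ω_n = ω_d/√(1−ζ²) = 4.00/√0.830 = 4.39 rad/s.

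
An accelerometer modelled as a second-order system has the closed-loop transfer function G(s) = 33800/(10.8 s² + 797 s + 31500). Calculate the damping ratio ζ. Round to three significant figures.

ζ ≈ 0.683

Dividing through by 10.8: denominator becomes s² + 73.80 s + 2917.
So ω_n = √2917 = 54.0 rad/s and ζ = 73.80/(2·54.0) = 0.683.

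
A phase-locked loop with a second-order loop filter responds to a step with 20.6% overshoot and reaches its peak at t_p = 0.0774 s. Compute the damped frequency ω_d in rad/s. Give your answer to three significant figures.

ω_d ≈ 40.6 rad/s

t_p = π/ω_d, so ω_d = π/0.0774 = 40.6 rad/s.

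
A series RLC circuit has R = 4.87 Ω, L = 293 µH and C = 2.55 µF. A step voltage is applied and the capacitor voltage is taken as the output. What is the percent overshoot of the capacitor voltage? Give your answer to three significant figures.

For a series RLC circuit (capacitor voltage as output), ω_n = 1/√(LC) = 1/√(293 µH · 2.55 µF) = 36600 rad/s.
ζ = (R/2)·√(C/L) = (4.87/2)·√(2.55 µF/293 µH) = 0.227.
%OS = 100 e^{−πζ/√(1−ζ²)} with ζ = 0.227 gives 48.1%.

%OS ≈ 48.1%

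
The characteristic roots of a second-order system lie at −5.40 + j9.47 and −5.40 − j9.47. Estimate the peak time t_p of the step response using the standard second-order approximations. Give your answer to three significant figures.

t_p = π/ω_d with ω_d = 9.47 (the imaginary part), so t_p = 0.332 s.

t_p ≈ 0.332 s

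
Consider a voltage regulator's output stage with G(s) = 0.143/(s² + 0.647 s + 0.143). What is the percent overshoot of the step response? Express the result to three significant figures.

%OS ≈ 0.557%

ω_n = √0.143 = 0.378 rad/s; ζ = 0.647/(2·0.378) = 0.855.
Overshoot: exp(−π·0.855/√(1−0.855²)) = 0.00557, i.e. 0.557%.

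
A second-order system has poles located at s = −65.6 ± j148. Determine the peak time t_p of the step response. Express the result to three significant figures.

t_p = π/ω_d with ω_d = 148 (the imaginary part), so t_p = 0.0212 s.

t_p ≈ 0.0212 s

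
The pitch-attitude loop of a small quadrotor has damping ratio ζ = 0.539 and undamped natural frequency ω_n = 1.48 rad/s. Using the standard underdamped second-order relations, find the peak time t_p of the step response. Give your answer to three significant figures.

t_p ≈ 2.52 s

The damped frequency is ω_d = ω_n√(1−ζ²) = 1.48·√(1−0.291) = 1.25 rad/s.
Peak time t_p = π/ω_d = π/1.25 = 2.52 s.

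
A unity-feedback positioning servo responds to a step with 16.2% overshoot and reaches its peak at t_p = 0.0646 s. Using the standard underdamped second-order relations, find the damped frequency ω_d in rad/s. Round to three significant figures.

t_p = π/ω_d, so ω_d = π/0.0646 = 48.6 rad/s.

ω_d ≈ 48.6 rad/s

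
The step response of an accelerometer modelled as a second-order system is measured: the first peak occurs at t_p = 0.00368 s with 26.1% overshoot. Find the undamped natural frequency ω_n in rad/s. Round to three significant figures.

ω_n ≈ 928 rad/s

From the overshoot, ζ = −ln(OS)/√(π²+ln²(OS)) = 0.393.
t_p = π/ω_d ⇒ ω_d = 854 rad/s; then ω_n = ω_d/√(1−ζ²) = 928 rad/s.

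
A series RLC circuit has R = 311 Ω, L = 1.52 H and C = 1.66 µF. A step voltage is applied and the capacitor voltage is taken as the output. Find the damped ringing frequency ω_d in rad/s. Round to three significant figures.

For a series RLC circuit (capacitor voltage as output), ω_n = 1/√(LC) = 1/√(1.52 H · 1.66 µF) = 630 rad/s.
ζ = (R/2)·√(C/L) = (311/2)·√(1.66 µF/1.52 H) = 0.163.
ω_d = ω_n√(1−ζ²) = 621 rad/s.

ω_d ≈ 621 rad/s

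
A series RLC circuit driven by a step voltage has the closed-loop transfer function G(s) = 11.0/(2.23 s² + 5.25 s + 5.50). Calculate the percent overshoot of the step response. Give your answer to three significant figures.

%OS ≈ 2.85%

Dividing through by 2.23: denominator becomes s² + 2.354 s + 2.466.
So ω_n = √2.466 = 1.57 rad/s and ζ = 2.354/(2·1.57) = 0.750.
%OS = 100·exp(−πζ/√(1−ζ²)) = 2.85%.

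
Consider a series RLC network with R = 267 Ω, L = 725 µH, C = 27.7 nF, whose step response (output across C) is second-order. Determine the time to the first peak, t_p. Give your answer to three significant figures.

t_p ≈ 0.0000249 s

For a series RLC circuit (capacitor voltage as output), ω_n = 1/√(LC) = 1/√(725 µH · 27.7 nF) = 223000 rad/s.
ζ = (R/2)·√(C/L) = (267/2)·√(27.7 nF/725 µH) = 0.825.
ω_d = 223000·√(1 − 0.825²) = 126000 rad/s. t_p = π/ω_d = 0.0000249 s.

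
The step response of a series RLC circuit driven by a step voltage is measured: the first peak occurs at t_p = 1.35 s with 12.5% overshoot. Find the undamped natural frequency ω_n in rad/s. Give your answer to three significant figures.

From the overshoot, ζ = −ln(OS)/√(π²+ln²(OS)) = 0.552.
t_p = π/ω_d ⇒ ω_d = 2.33 rad/s; then ω_n = ω_d/√(1−ζ²) = 2.79 rad/s.

ω_n ≈ 2.79 rad/s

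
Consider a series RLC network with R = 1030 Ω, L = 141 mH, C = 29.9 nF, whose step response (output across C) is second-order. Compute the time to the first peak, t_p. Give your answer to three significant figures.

t_p ≈ 0.000210 s

For a series RLC circuit (capacitor voltage as output), ω_n = 1/√(LC) = 1/√(141 mH · 29.9 nF) = 15400 rad/s.
ζ = (R/2)·√(C/L) = (1030/2)·√(29.9 nF/141 mH) = 0.237.
ω_d = 15400·√(1 − 0.237²) = 15000 rad/s. t_p = π/ω_d = 0.000210 s.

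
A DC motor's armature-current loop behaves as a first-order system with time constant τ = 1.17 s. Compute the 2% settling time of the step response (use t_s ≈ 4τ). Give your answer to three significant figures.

t_s ≈ 4.68 s

t_s ≈ 4τ = 4.68 s.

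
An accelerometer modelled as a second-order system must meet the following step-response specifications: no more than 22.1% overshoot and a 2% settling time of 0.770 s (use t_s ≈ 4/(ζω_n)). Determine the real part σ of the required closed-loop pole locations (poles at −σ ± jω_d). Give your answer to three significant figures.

The settling-time spec alone fixes σ = ζω_n = 4/t_s = 4/0.770 = 5.19.
(Overshoot then fixes ζ = 0.433 and hence ω_d = σ·√(1−ζ²)/ζ = 10.8 rad/s.)

σ ≈ 5.19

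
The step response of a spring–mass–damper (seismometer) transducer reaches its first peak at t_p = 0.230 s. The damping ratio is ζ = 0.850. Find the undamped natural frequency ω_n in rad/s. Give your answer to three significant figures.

Peak time t_p = π/ω_d, so ω_d = π/t_p = π/0.230 = 13.7 rad/s.
ω_n = ω_d/√(1−ζ²) = 13.7/√0.278 = 25.9 rad/s.

ω_n ≈ 25.9 rad/s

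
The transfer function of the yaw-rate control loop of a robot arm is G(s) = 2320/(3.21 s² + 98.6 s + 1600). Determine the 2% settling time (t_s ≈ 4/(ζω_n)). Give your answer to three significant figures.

t_s ≈ 0.260 s

Dividing through by 3.21: denominator becomes s² + 30.72 s + 498.4.
So ω_n = √498.4 = 22.3 rad/s and ζ = 30.72/(2·22.3) = 0.688.
t_s ≈ 4/(ζω_n) = 0.260 s.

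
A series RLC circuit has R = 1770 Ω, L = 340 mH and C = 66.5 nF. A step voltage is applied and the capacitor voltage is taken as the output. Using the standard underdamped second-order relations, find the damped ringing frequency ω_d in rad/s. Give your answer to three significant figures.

For a series RLC circuit (capacitor voltage as output), ω_n = 1/√(LC) = 1/√(340 mH · 66.5 nF) = 6650 rad/s.
ζ = (R/2)·√(C/L) = (1770/2)·√(66.5 nF/340 mH) = 0.391.
ω_d = 6650·√(1 − 0.391²) = 6120 rad/s.

ω_d ≈ 6120 rad/s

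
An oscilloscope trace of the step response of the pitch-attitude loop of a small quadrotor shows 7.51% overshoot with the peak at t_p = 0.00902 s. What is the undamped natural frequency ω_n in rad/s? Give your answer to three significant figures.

ω_n ≈ 451 rad/s

From the overshoot, ζ = −ln(OS)/√(π²+ln²(OS)) = 0.636.
From t_p = π/ω_d, ω_d = π/0.00902 = 348 rad/s, so ω_n = ω_d/√(1−ζ²) = 451 rad/s.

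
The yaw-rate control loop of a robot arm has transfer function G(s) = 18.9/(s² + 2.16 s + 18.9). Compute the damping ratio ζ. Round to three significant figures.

ω_n = √18.9 = 4.35 rad/s; ζ = 2.16/(2·4.35) = 0.248.

ζ ≈ 0.248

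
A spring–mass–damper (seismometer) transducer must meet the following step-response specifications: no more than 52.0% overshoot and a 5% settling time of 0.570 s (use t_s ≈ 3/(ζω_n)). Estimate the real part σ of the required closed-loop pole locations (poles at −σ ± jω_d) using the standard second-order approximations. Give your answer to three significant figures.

σ ≈ 5.26

The settling-time spec alone fixes σ = ζω_n = 3/t_s = 3/0.570 = 5.26.
(Overshoot then fixes ζ = 0.204 and hence ω_d = σ·√(1−ζ²)/ζ = 25.3 rad/s.)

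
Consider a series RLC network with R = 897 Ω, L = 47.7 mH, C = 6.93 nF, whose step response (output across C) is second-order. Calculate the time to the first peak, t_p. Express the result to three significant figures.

For a series RLC circuit (capacitor voltage as output), ω_n = 1/√(LC) = 1/√(47.7 mH · 6.93 nF) = 55000 rad/s.
ζ = (R/2)·√(C/L) = (897/2)·√(6.93 nF/47.7 mH) = 0.171.
ω_d = 55000·√(1 − 0.171²) = 54200 rad/s. t_p = π/ω_d = 0.0000580 s.

t_p ≈ 0.0000580 s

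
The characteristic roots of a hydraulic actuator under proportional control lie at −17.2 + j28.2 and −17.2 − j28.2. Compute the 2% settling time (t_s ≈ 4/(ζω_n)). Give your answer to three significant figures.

For poles at −σ ± jω_d, ζω_n = σ = 17.2, so t_s ≈ 4/σ = 0.233 s.

t_s ≈ 0.233 s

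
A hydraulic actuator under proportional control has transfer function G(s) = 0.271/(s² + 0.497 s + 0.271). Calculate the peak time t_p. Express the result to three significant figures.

ω_n = √0.271 = 0.521 rad/s; ζ = 0.497/(2·0.521) = 0.477.
The damped frequency ω_d = ω_n√(1−ζ²) = 0.457 rad/s. Then t_p = π/ω_d = 6.87 s.

t_p ≈ 6.87 s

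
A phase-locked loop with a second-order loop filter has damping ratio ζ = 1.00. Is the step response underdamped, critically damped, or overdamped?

Since ζ = 1, the system is critically damped.

critically damped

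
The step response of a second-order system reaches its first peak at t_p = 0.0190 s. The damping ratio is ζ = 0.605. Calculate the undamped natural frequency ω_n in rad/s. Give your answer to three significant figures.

Peak time t_p = π/ω_d, so ω_d = π/t_p = π/0.0190 = 165 rad/s.
ω_n = ω_d/√(1−ζ²) = 165/√0.634 = 208 rad/s.

ω_n ≈ 208 rad/s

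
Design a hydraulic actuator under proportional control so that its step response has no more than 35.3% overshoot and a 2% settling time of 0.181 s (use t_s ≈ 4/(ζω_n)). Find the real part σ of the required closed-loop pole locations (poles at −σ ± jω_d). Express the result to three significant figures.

σ ≈ 22.1

The settling-time spec alone fixes σ = ζω_n = 4/t_s = 4/0.181 = 22.1.
(Overshoot then fixes ζ = 0.315 and hence ω_d = σ·√(1−ζ²)/ζ = 66.7 rad/s.)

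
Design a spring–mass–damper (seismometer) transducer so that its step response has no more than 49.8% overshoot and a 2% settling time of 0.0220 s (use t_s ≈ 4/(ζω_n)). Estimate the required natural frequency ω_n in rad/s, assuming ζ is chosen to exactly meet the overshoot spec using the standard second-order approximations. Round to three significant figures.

ω_n ≈ 839 rad/s

From %OS = 100·exp(−πζ/√(1−ζ²)), invert to get ζ = −ln(OS)/√(π² + ln²(OS)) with OS = 0.498.
−ln 0.498 = 0.6972, so ζ = 0.6972/√(π² + 0.4860) = 0.217.
From t_s ≈ 4/(ζω_n): ω_n = 4/(ζ·t_s) = 4/(0.217·0.0220) = 839 rad/s.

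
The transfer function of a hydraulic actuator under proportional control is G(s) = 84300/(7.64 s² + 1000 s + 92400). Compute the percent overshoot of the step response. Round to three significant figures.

Dividing through by 7.64: denominator becomes s² + 130.9 s + 12090.
So ω_n = √12090 = 110 rad/s and ζ = 130.9/(2·110) = 0.595.
%OS = 100 e^{−πζ/√(1−ζ²)} with ζ = 0.595 gives 9.77%.

%OS ≈ 9.77%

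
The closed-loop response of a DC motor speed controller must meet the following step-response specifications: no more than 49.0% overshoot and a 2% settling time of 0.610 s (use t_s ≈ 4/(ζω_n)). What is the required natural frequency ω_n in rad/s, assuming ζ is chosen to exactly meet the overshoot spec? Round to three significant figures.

ζ = −ln(OS)/√(π² + (ln OS)²). With OS = 0.490, ln OS = −0.7133 and ζ = 0.7133/3.222 = 0.221.
From t_s ≈ 4/(ζω_n): ω_n = 4/(ζ·t_s) = 4/(0.221·0.610) = 29.6 rad/s.

ω_n ≈ 29.6 rad/s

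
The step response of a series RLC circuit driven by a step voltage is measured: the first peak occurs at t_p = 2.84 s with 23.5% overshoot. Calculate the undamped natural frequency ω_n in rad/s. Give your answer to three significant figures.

ω_n ≈ 1.22 rad/s

The overshoot fixes ζ = −ln(OS)/√(π²+ln²(OS)) = 0.419.
From t_p = π/ω_d, ω_d = π/2.84 = 1.11 rad/s, so ω_n = ω_d/√(1−ζ²) = 1.22 rad/s.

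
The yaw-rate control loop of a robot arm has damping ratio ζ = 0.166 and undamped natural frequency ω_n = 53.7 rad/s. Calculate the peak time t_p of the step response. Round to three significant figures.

The damped frequency is ω_d = ω_n√(1−ζ²) = 53.7·√(1−0.0276) = 53.0 rad/s.
Peak time t_p = π/ω_d = π/53.0 = 0.0593 s.

t_p ≈ 0.0593 s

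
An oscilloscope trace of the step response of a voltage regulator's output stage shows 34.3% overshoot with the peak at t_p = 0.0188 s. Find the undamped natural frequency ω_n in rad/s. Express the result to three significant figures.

ω_n ≈ 177 rad/s

ζ from %OS: ζ = |ln 0.343|/√(π²+ln²0.343) = 0.322.
t_p = π/ω_d ⇒ ω_d = 167 rad/s; then ω_n = ω_d/√(1−ζ²) = 177 rad/s.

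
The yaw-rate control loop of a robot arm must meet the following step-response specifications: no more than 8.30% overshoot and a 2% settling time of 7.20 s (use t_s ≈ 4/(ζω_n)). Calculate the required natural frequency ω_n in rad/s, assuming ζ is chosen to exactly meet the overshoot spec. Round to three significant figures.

ω_n ≈ 0.895 rad/s

From %OS = 100·exp(−πζ/√(1−ζ²)), invert to get ζ = −ln(OS)/√(π² + ln²(OS)) with OS = 0.0830.
−ln 0.0830 = 2.489, so ζ = 2.489/√(π² + 6.195) = 0.621.
Then ω_n = 4/(ζ t_s) = 4/(0.621 × 7.20) = 0.895 rad/s.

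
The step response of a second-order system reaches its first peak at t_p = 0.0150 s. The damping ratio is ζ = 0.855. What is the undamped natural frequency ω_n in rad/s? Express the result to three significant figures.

Peak time t_p = π/ω_d, so ω_d = π/t_p = π/0.0150 = 209 rad/s.
ω_n = ω_d/√(1−ζ²) = 209/√0.269 = 404 rad/s.

ω_n ≈ 404 rad/s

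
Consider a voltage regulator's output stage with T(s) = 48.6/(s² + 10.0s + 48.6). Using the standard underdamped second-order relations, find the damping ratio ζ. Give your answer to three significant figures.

ζ ≈ 0.717

Comparing the denominator to s² + 2ζω_n s + ω_n²: ω_n = √48.6 = 6.97 rad/s, and 2ζω_n = 10.0 so ζ = 10.0/(2·6.97) = 0.717.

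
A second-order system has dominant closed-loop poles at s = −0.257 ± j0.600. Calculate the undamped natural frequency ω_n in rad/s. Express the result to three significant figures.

The poles are at −σ ± jω_d with σ = 0.257 and ω_d = 0.600, so ω_n = √(σ²+ω_d²) = 0.653 rad/s and ζ = σ/ω_n = 0.394.

ω_n ≈ 0.653 rad/s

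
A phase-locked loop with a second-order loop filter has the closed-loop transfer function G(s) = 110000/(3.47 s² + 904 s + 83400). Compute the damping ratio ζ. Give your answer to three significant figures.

Dividing through by 3.47: denominator becomes s² + 260.5 s + 24030.
So ω_n = √24030 = 155 rad/s and ζ = 260.5/(2·155) = 0.840.

ζ ≈ 0.840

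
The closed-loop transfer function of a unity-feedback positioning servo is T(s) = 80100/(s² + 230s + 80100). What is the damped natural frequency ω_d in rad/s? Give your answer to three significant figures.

ω_d ≈ 259 rad/s

ω_n = √80100 = 283 rad/s; ζ = 230/(2·283) = 0.406.
The damped frequency ω_d = ω_n√(1−ζ²) = 259 rad/s.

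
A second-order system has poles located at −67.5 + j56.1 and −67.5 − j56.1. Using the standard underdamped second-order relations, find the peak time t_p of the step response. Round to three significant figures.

t_p ≈ 0.0560 s

t_p = π/ω_d with ω_d = 56.1 (the imaginary part), so t_p = 0.0560 s.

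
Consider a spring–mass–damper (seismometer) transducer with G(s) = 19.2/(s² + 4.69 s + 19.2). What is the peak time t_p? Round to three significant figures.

t_p ≈ 0.849 s

Matching coefficients with s² + 2ζω_n s + ω_n² gives ω_n² = 19.2 ⇒ ω_n = 4.38 rad/s, and ζ = 4.69/(2ω_n) = 0.535.
The damped frequency ω_d = ω_n√(1−ζ²) = 3.70 rad/s. Then t_p = π/ω_d = 0.849 s.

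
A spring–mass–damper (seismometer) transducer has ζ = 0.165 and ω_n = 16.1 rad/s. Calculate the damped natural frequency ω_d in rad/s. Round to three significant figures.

ω_d ≈ 15.9 rad/s

ω_d = ω_n√(1−ζ²) = 16.1·√0.973 = 15.9 rad/s.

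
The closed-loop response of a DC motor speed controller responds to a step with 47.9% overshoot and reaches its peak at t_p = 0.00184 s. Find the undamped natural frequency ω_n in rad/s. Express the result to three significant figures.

ω_n ≈ 1750 rad/s

From the overshoot, ζ = −ln(OS)/√(π²+ln²(OS)) = 0.228.
From t_p = π/ω_d, ω_d = π/0.00184 = 1710 rad/s, so ω_n = ω_d/√(1−ζ²) = 1750 rad/s.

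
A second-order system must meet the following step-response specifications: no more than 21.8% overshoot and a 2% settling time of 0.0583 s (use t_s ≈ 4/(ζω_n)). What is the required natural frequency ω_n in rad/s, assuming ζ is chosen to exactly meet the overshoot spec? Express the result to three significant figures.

Inverting the overshoot relation: ζ = |ln 0.218|/√(π² + ln²0.218) = 0.436.
From t_s ≈ 4/(ζω_n): ω_n = 4/(ζ·t_s) = 4/(0.436·0.0583) = 157 rad/s.

ω_n ≈ 157 rad/s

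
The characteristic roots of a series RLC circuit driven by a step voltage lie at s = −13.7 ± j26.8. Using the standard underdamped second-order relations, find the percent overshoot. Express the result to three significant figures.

%OS ≈ 20.1%

|pole| = ω_n = √(13.7² + 26.8²) = 30.1 rad/s; ζ = cos θ = σ/ω_n = 0.455.
%OS = 100·exp(−πζ/√(1−ζ²)) = 20.1%.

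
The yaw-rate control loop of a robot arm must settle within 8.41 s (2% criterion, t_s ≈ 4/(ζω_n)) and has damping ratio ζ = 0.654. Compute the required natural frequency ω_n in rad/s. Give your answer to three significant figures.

ω_n ≈ 0.727 rad/s

Rearranging t_s ≈ 4/(ζω_n) gives ω_n = 4/(ζ·t_s) = 4/(0.654 × 8.41) = 0.727 rad/s.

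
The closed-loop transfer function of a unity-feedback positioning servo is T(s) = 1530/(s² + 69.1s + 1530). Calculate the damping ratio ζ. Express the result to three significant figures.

Comparing the denominator to s² + 2ζω_n s + ω_n²: ω_n = √1530 = 39.1 rad/s, and 2ζω_n = 69.1 so ζ = 69.1/(2·39.1) = 0.883.

ζ ≈ 0.883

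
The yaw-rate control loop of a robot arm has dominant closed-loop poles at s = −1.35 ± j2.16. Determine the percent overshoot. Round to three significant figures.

The poles are at −σ ± jω_d with σ = 1.35 and ω_d = 2.16, so ω_n = √(σ²+ω_d²) = 2.55 rad/s and ζ = σ/ω_n = 0.530.
%OS = 100·exp(−πζ/√(1−ζ²)) = 14.0%.

%OS ≈ 14.0%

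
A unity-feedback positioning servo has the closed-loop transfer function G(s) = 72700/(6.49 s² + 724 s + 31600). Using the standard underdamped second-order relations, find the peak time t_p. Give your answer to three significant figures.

t_p ≈ 0.0749 s

Dividing through by 6.49: denominator becomes s² + 111.6 s + 4869.
So ω_n = √4869 = 69.8 rad/s and ζ = 111.6/(2·69.8) = 0.799.
ω_d = ω_n√(1−ζ²) = 41.9 rad/s. t_p = π/ω_d = 0.0749 s.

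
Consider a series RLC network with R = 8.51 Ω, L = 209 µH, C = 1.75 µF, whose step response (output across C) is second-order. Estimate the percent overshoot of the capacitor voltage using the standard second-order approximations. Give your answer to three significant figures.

%OS ≈ 26.5%

For a series RLC circuit (capacitor voltage as output), ω_n = 1/√(LC) = 1/√(209 µH · 1.75 µF) = 52300 rad/s.
ζ = (R/2)·√(C/L) = (8.51/2)·√(1.75 µF/209 µH) = 0.389.
%OS = 100 e^{−πζ/√(1−ζ²)} with ζ = 0.389 gives 26.5%.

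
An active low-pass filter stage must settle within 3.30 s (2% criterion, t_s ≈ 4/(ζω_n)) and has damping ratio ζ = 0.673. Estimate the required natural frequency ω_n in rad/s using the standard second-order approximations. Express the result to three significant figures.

ω_n ≈ 1.80 rad/s

Rearranging t_s ≈ 4/(ζω_n) gives ω_n = 4/(ζ·t_s) = 4/(0.673 × 3.30) = 1.80 rad/s.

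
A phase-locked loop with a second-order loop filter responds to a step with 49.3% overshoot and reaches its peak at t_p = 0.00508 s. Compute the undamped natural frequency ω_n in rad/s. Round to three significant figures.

The overshoot fixes ζ = −ln(OS)/√(π²+ln²(OS)) = 0.220.
t_p = π/ω_d ⇒ ω_d = 618 rad/s; then ω_n = ω_d/√(1−ζ²) = 634 rad/s.

ω_n ≈ 634 rad/s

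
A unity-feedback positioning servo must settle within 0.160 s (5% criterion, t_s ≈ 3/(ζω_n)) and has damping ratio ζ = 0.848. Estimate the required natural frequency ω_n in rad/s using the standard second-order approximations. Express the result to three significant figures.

Rearranging t_s ≈ 3/(ζω_n) gives ω_n = 3/(ζ·t_s) = 3/(0.848 × 0.160) = 22.1 rad/s.

ω_n ≈ 22.1 rad/s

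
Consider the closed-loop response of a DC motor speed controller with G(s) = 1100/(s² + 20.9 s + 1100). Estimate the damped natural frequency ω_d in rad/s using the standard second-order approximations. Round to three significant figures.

ω_d ≈ 31.5 rad/s

ω_n = √1100 = 33.2 rad/s; ζ = 20.9/(2·33.2) = 0.315.
The damped frequency ω_d = ω_n√(1−ζ²) = 31.5 rad/s.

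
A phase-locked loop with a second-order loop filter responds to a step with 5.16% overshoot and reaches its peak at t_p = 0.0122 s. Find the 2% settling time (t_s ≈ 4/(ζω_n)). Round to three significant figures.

t_s ≈ 0.0165 s

From the overshoot, ζ = −ln(OS)/√(π²+ln²(OS)) = 0.686.
t_p = π/ω_d ⇒ ω_d = 258 rad/s; then ω_n = ω_d/√(1−ζ²) = 354 rad/s.
t_s ≈ 4/(ζω_n) = 4/(0.686·354) = 0.0165 s.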